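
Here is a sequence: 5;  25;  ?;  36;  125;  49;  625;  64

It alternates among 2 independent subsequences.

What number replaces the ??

25

Split by position mod 2 into 2 tracks.
Stream A = 5, ?, 125, 625: powers 5^1, 5^2, 5^3, ….
Stream B = 25, 36, 49, 64: consecutive squares n² from n = 5.
Stream A's pattern makes the blank 25.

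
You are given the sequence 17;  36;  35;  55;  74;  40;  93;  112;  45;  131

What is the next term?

150

Positions follow the repeating pattern AAB; grouping by letter gives 2 tracks.
Track A is 17, 36, 55, 74, 93, 112, 131, which is linear: a_n = -2 + 19·n.
Track B is 35, 40, 45, which is adding 5 each time.
Position 11 falls in track A as its term 8, giving 150.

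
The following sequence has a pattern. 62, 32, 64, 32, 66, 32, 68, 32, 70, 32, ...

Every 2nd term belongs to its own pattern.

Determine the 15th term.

Odd-indexed and even-indexed terms follow separate rules.
Track A: 62, 64, 66, 68, 70 — adding 2 each time.
Track B: 32, 32, 32, 32, 32 — always 32.
The 15th slot belongs to track A; its 8th term is 76.

76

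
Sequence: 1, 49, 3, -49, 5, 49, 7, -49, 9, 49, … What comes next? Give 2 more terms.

Taking every 2nd term gives 2 separate tracks.
Track A: 1, 3, 5, 7, 9. Linear: a_n = -1 + 2·n.
Track B: 49, -49, 49, -49, 49. Oscillating between 49 and -49.
Position 11 → track A, term 6 = 11.
Position 12 → track B, term 6 = -49.

11, -49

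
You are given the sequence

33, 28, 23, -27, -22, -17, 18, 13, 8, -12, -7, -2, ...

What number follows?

3

Positions follow the repeating pattern AAABBB; grouping by letter gives 2 tracks.
Track A = 33, 28, 23, 18, 13, 8: linear: a_n = 38 − 5·n.
Track B = -27, -22, -17, -12, -7, -2: linear: a_n = -32 + 5·n.
Position 13 → track A, term 7 = 3.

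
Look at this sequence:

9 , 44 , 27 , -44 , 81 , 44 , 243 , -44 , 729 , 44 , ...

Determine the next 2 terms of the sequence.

The terms cycle through 2 interleaved subsequences.
Track A = 9, 27, 81, 243, 729: powers 3^2, 3^3, 3^4, ….
Track B = 44, -44, 44, -44, 44: alternating ±44.
Position 11 → track A, term 6 = 2187.
Term 12 comes from track B (its 6th entry): -44.

2187, -44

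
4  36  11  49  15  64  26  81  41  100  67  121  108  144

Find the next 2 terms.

175, 169

Split by position mod 2 into 2 tracks.
Subsequence A: 4, 11, 15, 26, 41, 67, 108 (Fibonacci-style (each term is the sum of the two before it)).
Subsequence B: 36, 49, 64, 81, 100, 121, 144 (the squares 6², 7², 8², …).
Position 15 → subsequence A, term 8 = 175.
The 16th slot belongs to subsequence B; its 8th term is 169.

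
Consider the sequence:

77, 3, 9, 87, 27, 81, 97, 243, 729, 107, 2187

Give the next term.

The slot pattern repeats as ABB (period 3), so there are 2 interleaved tracks.
Track A: 77, 87, 97, 107 — linear: a_n = 67 + 10·n.
Track B: 3, 9, 27, 81, 243, 729, 2187 — powers of 3.
The 12th slot belongs to track B; its 8th term is 6561.

6561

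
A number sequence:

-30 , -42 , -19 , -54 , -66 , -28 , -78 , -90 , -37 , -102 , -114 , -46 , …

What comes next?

-126

Reading positions in blocks of 3 reveals the pattern AAB — 2 tracks woven together.
Track A = -30, -42, -54, -66, -78, -90, -102, -114: subtracting 12 each time.
Track B = -19, -28, -37, -46: arithmetic with common difference −9.
Position 13 falls in track A as its term 9, giving -126.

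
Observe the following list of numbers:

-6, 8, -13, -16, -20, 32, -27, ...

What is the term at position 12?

Taking every 2nd term gives 2 separate tracks.
Track A = -6, -13, -20, -27: subtracting 7 each time.
Track B = 8, -16, 32: geometric with ratio -2.
Term 12 comes from track B (its 6th entry): -256.

-256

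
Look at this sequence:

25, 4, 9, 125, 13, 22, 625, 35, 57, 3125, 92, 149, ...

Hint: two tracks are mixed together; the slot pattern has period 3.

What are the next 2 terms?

Reading positions in blocks of 3 reveals the pattern ABB — 2 tracks woven together.
Stream A = 25, 125, 625, 3125: powers of 5.
Stream B = 4, 9, 13, 22, 35, 57, 92, 149: a Fibonacci-like recurrence a_n = a_{n-1} + a_{n-2}.
Position 13 falls in stream A as its term 5, giving 15625.
The 14th slot belongs to stream B; its 9th term is 241.

15625, 241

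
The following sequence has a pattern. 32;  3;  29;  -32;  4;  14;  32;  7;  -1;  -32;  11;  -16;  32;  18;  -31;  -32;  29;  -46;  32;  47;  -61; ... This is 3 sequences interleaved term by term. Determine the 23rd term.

76

Read the sequence 3 terms at a time; column i is its own pattern.
Subsequence A is 32, -32, 32, -32, 32, -32, 32, which is oscillating between 32 and -32.
Subsequence B is 3, 4, 7, 11, 18, 29, 47, which is a Fibonacci-like recurrence a_n = a_{n-1} + a_{n-2}.
Subsequence C is 29, 14, -1, -16, -31, -46, -61, which is arithmetic with common difference −15.
Position 23 → subsequence B, term 8 = 76.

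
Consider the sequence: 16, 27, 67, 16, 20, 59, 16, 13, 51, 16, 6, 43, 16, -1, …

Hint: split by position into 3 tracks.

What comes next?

Taking every 3rd term gives 3 separate tracks.
Track A is 16, 16, 16, 16, 16, which is always 16.
Track B is 27, 20, 13, 6, -1, which is linear: a_n = 34 − 7·n.
Track C is 67, 59, 51, 43, which is arithmetic with common difference −8.
The 15th slot belongs to track C; its 5th term is 35.

35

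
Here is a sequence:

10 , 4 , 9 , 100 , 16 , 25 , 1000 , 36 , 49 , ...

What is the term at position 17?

144

The slot pattern repeats as ABB (period 3), so there are 2 interleaved tracks.
Track A is 10, 100, 1000, which is powers 10^1, 10^2, 10^3, ….
Track B is 4, 9, 16, 25, 36, 49, which is the squares 2², 3², 4², ….
Position 17 → track B, term 11 = 144.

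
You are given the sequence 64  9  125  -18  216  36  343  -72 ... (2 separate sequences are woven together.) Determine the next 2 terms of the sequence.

The terms cycle through 2 interleaved subsequences.
Stream A: 64, 125, 216, 343 — perfect cubes starting at 4³.
Stream B: 9, -18, 36, -72 — a geometric progression (common ratio -2).
Position 9 falls in stream A as its term 5, giving 512.
Position 10 falls in stream B as its term 5, giving 144.

512, 144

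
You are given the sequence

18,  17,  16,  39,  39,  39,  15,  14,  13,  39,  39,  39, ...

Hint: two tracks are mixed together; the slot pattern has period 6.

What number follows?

Positions follow the repeating pattern AAABBB; grouping by letter gives 2 tracks.
Track A: 18, 17, 16, 15, 14, 13 (linear: a_n = 19 − n).
Track B: 39, 39, 39, 39, 39, 39 (always 39).
Position 13 falls in track A as its term 7, giving 12.

12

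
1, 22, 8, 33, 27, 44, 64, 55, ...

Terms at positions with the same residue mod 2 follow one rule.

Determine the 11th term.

216

Odd-indexed and even-indexed terms follow separate rules.
Track A: 1, 8, 27, 64 — the cubes 1³, 2³, 3³, ….
Track B: 22, 33, 44, 55 — arithmetic, step +11.
Position 11 falls in track A as its term 6, giving 216.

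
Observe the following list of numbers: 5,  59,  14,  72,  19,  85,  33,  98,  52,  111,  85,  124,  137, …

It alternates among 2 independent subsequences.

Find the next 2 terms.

137, 222

The terms cycle through 2 interleaved subsequences.
Stream A: 5, 14, 19, 33, 52, 85, 137. Fibonacci-style (each term is the sum of the two before it).
Stream B: 59, 72, 85, 98, 111, 124. Adding 13 each time.
Position 14 → stream B, term 7 = 137.
Term 15 comes from stream A (its 8th entry): 222.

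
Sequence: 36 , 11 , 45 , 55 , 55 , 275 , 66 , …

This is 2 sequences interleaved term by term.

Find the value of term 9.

Taking every 2nd term gives 2 separate tracks.
Track A: 36, 45, 55, 66. Triangular numbers starting at T_8.
Track B: 11, 55, 275. Geometric, ×5 each step.
The 9th slot belongs to track A; its 5th term is 78.

78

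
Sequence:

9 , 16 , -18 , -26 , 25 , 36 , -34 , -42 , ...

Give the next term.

49

Reading positions in blocks of 4 reveals the pattern AABB — 2 tracks woven together.
Track A: 9, 16, 25, 36 — perfect squares starting at 3².
Track B: -18, -26, -34, -42 — subtracting 8 each time.
Position 9 falls in track A as its term 5, giving 49.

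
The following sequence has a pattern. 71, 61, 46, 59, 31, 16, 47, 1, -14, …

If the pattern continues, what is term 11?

The slot pattern repeats as ABB (period 3), so there are 2 interleaved tracks.
Track A: 71, 59, 47 — arithmetic with common difference −12.
Track B: 61, 46, 31, 16, 1, -14 — linear: a_n = 76 − 15·n.
The 11th slot belongs to track B; its 7th term is -29.

-29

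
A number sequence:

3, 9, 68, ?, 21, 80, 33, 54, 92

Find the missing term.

Positions follow the repeating pattern AAB; grouping by letter gives 2 tracks.
Track A: 3, 9, ?, 21, 33, 54. Fibonacci-style (each term is the sum of the two before it).
Track B: 68, 80, 92. Arithmetic with common difference +12.
The gap is track A's term 3; the rule gives 12.

12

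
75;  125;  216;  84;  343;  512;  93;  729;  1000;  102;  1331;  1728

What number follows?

111

The slot pattern repeats as ABB (period 3), so there are 2 interleaved tracks.
Track A: 75, 84, 93, 102 (arithmetic, step +9).
Track B: 125, 216, 343, 512, 729, 1000, 1331, 1728 (the cubes 5³, 6³, 7³, …).
Term 13 comes from track A (its 5th entry): 111.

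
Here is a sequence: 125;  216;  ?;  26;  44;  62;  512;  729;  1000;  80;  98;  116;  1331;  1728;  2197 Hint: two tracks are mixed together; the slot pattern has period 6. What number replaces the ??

The slot pattern repeats as AAABBB (period 6), so there are 2 interleaved tracks.
Subsequence A: 125, 216, ?, 512, 729, 1000, 1331, 1728, 2197 — the cubes 5³, 6³, 7³, ….
Subsequence B: 26, 44, 62, 80, 98, 116 — arithmetic, step +18.
So the missing entry in subsequence A is 343.

343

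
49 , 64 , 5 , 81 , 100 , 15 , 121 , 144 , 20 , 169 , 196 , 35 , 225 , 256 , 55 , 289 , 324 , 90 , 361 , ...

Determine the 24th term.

Reading positions in blocks of 3 reveals the pattern AAB — 2 tracks woven together.
Subsequence A is 49, 64, 81, 100, 121, 144, 169, 196, 225, 256, 289, 324, 361, which is perfect squares starting at 7².
Subsequence B is 5, 15, 20, 35, 55, 90, which is a Fibonacci-like recurrence a_n = a_{n-1} + a_{n-2}.
Position 24 → subsequence B, term 8 = 235.

235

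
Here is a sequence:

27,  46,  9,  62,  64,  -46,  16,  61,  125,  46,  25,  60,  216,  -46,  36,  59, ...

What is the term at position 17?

343

The terms cycle through 4 interleaved subsequences.
Track A = 27, 64, 125, 216: consecutive cubes n³ from n = 3.
Track B = 46, -46, 46, -46: the oscillation 46·(−1)^(n+1).
Track C = 9, 16, 25, 36: the squares 3², 4², 5², ….
Track D = 62, 61, 60, 59: arithmetic, step −1.
The 17th slot belongs to track A; its 5th term is 343.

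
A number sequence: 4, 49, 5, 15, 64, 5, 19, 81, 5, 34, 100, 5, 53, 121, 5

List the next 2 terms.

Read the sequence 3 terms at a time; column i is its own pattern.
Track A = 4, 15, 19, 34, 53: Fibonacci-style (each term is the sum of the two before it).
Track B = 49, 64, 81, 100, 121: the squares 7², 8², 9², ….
Track C = 5, 5, 5, 5, 5: the constant sequence 5.
Position 16 falls in track A as its term 6, giving 87.
The 17th slot belongs to track B; its 6th term is 144.

87, 144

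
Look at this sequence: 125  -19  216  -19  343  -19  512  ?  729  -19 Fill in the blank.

Odd-indexed and even-indexed terms follow separate rules.
Track A: 125, 216, 343, 512, 729 — consecutive cubes n³ from n = 5.
Track B: -19, -19, -19, ?, -19 — constant -19.
Track B's pattern makes the blank -19.

-19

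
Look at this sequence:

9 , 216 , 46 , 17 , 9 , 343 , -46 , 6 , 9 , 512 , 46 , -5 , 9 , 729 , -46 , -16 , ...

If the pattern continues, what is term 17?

Split by position mod 4: positions 1, 5, 9, … form one track, and each other residue class forms its own.
Stream A: 9, 9, 9, 9 — always 9.
Stream B: 216, 343, 512, 729 — the cubes 6³, 7³, 8³, ….
Stream C: 46, -46, 46, -46 — the oscillation 46·(−1)^(n+1).
Stream D: 17, 6, -5, -16 — arithmetic with common difference −11.
Position 17 falls in stream A as its term 5, giving 9.

9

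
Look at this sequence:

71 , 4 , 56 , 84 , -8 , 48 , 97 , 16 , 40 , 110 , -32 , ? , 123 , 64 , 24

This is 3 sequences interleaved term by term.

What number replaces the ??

32

The terms cycle through 3 interleaved subsequences.
Stream A: 71, 84, 97, 110, 123 (arithmetic, step +13).
Stream B: 4, -8, 16, -32, 64 (multiplying by -2 each time).
Stream C: 56, 48, 40, ?, 24 (arithmetic, step −8).
The gap is stream C's term 4; the rule gives 32.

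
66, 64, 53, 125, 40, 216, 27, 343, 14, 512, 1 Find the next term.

Positions 1, 3, 5, … form one subsequence and positions 2, 4, 6, … form another.
Track A: 66, 53, 40, 27, 14, 1 (linear: a_n = 79 − 13·n).
Track B: 64, 125, 216, 343, 512 (the cubes 4³, 5³, 6³, …).
The 12th slot belongs to track B; its 6th term is 729.

729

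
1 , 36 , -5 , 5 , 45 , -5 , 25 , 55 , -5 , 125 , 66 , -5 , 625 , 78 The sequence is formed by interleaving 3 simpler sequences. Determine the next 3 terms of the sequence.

Split by position mod 3 into 3 tracks.
Subsequence A is 1, 5, 25, 125, 625, which is powers 5^0, 5^1, 5^2, ….
Subsequence B is 36, 45, 55, 66, 78, which is triangular numbers n(n+1)/2 for n = 8, 9, ….
Subsequence C is -5, -5, -5, -5, which is the constant sequence -5.
Position 15 → subsequence C, term 5 = -5.
The 16th slot belongs to subsequence A; its 6th term is 3125.
Term 17 comes from subsequence B (its 6th entry): 91.

-5, 3125, 91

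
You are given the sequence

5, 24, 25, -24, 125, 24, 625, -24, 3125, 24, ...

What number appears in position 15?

Odd-indexed and even-indexed terms follow separate rules.
Subsequence A is 5, 25, 125, 625, 3125, which is powers 5^1, 5^2, 5^3, ….
Subsequence B is 24, -24, 24, -24, 24, which is oscillating between 24 and -24.
Position 15 falls in subsequence A as its term 8, giving 390625.

390625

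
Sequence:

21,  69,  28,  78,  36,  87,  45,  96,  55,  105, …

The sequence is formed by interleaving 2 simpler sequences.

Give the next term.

66

Odd-indexed and even-indexed terms follow separate rules.
Track A: 21, 28, 36, 45, 55. Triangular numbers n(n+1)/2 for n = 6, 7, ….
Track B: 69, 78, 87, 96, 105. Arithmetic, step +9.
Position 11 falls in track A as its term 6, giving 66.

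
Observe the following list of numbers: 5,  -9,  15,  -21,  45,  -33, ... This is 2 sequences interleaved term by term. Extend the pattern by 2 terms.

The terms cycle through 2 interleaved subsequences.
Subsequence A: 5, 15, 45 (a geometric progression (common ratio 3)).
Subsequence B: -9, -21, -33 (arithmetic, step −12).
Term 7 comes from subsequence A (its 4th entry): 135.
The 8th slot belongs to subsequence B; its 4th term is -45.

135, -45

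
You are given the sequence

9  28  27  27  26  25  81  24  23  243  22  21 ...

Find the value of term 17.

18

The slot pattern repeats as ABB (period 3), so there are 2 interleaved tracks.
Stream A: 9, 27, 81, 243. Geometric with ratio 3.
Stream B: 28, 27, 26, 25, 24, 23, 22, 21. Subtracting 1 each time.
The 17th slot belongs to stream B; its 11th term is 18.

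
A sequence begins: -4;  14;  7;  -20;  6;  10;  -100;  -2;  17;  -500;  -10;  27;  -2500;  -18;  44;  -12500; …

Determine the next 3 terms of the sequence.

Taking every 3rd term gives 3 separate tracks.
Track A: -4, -20, -100, -500, -2500, -12500 (multiplying by 5 each time).
Track B: 14, 6, -2, -10, -18 (arithmetic with common difference −8).
Track C: 7, 10, 17, 27, 44 (each term equals the sum of the previous two).
Term 17 comes from track B (its 6th entry): -26.
Term 18 comes from track C (its 6th entry): 71.
Position 19 → track A, term 7 = -62500.

-26, 71, -62500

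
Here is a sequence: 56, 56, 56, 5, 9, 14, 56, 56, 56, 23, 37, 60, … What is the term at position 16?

97

Reading positions in blocks of 6 reveals the pattern AAABBB — 2 tracks woven together.
Stream A: 56, 56, 56, 56, 56, 56 (constant 56).
Stream B: 5, 9, 14, 23, 37, 60 (a Fibonacci-like recurrence a_n = a_{n-1} + a_{n-2}).
Term 16 comes from stream B (its 7th entry): 97.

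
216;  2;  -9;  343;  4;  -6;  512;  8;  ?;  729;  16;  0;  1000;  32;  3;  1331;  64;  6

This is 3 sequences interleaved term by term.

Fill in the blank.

Read the sequence 3 terms at a time; column i is its own pattern.
Track A: 216, 343, 512, 729, 1000, 1331. Perfect cubes starting at 6³.
Track B: 2, 4, 8, 16, 32, 64. Powers 2^1, 2^2, 2^3, ….
Track C: -9, -6, ?, 0, 3, 6. Arithmetic, step +3.
The gap is track C's term 3; the rule gives -3.

-3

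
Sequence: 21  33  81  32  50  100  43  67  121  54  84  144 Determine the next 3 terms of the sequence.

65, 101, 169

The terms cycle through 3 interleaved subsequences.
Subsequence A: 21, 32, 43, 54 — arithmetic, step +11.
Subsequence B: 33, 50, 67, 84 — linear: a_n = 16 + 17·n.
Subsequence C: 81, 100, 121, 144 — perfect squares starting at 9².
Position 13 falls in subsequence A as its term 5, giving 65.
The 14th slot belongs to subsequence B; its 5th term is 101.
Position 15 → subsequence C, term 5 = 169.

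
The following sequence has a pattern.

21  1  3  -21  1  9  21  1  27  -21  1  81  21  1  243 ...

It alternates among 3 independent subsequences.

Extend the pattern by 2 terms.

Taking every 3rd term gives 3 separate tracks.
Track A = 21, -21, 21, -21, 21: the oscillation 21·(−1)^(n+1).
Track B = 1, 1, 1, 1, 1: always 1.
Track C = 3, 9, 27, 81, 243: powers 3^1, 3^2, 3^3, ….
Position 16 falls in track A as its term 6, giving -21.
Position 17 falls in track B as its term 6, giving 1.

-21, 1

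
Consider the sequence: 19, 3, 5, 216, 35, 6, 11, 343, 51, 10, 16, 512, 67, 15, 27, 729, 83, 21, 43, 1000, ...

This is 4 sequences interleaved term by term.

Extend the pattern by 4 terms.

99, 28, 70, 1331

Split by position mod 4: positions 1, 5, 9, … form one track, and each other residue class forms its own.
Track A: 19, 35, 51, 67, 83. Adding 16 each time.
Track B: 3, 6, 10, 15, 21. Triangular numbers n(n+1)/2 for n = 2, 3, ….
Track C: 5, 11, 16, 27, 43. A Fibonacci-like recurrence a_n = a_{n-1} + a_{n-2}.
Track D: 216, 343, 512, 729, 1000. Consecutive cubes n³ from n = 6.
The 21st slot belongs to track A; its 6th term is 99.
Position 22 → track B, term 6 = 28.
Term 23 comes from track C (its 6th entry): 70.
The 24th slot belongs to track D; its 6th term is 1331.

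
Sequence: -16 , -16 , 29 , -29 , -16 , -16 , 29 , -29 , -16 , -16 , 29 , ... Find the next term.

The slot pattern repeats as AABB (period 4), so there are 2 interleaved tracks.
Track A: -16, -16, -16, -16, -16, -16 (the constant sequence -16).
Track B: 29, -29, 29, -29, 29 (oscillating between 29 and -29).
Position 12 falls in track B as its term 6, giving -29.

-29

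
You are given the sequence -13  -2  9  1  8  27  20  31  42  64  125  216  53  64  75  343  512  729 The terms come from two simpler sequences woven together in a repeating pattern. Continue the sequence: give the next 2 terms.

86, 97

Reading positions in blocks of 6 reveals the pattern AAABBB — 2 tracks woven together.
Subsequence A is -13, -2, 9, 20, 31, 42, 53, 64, 75, which is adding 11 each time.
Subsequence B is 1, 8, 27, 64, 125, 216, 343, 512, 729, which is consecutive cubes n³ from n = 1.
The 19th slot belongs to subsequence A; its 10th term is 86.
Term 20 comes from subsequence A (its 11th entry): 97.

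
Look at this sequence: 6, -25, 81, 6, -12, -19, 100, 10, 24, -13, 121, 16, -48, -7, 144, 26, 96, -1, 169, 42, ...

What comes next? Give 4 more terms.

Taking every 4th term gives 4 separate tracks.
Subsequence A: 6, -12, 24, -48, 96 (multiplying by -2 each time).
Subsequence B: -25, -19, -13, -7, -1 (arithmetic, step +6).
Subsequence C: 81, 100, 121, 144, 169 (consecutive squares n² from n = 9).
Subsequence D: 6, 10, 16, 26, 42 (a Fibonacci-like recurrence a_n = a_{n-1} + a_{n-2}).
Position 21 → subsequence A, term 6 = -192.
The 22nd slot belongs to subsequence B; its 6th term is 5.
Position 23 falls in subsequence C as its term 6, giving 196.
The 24th slot belongs to subsequence D; its 6th term is 68.

-192, 5, 196, 68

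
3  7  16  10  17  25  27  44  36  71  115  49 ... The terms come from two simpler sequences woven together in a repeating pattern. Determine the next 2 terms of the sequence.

Positions follow the repeating pattern AAB; grouping by letter gives 2 tracks.
Subsequence A is 3, 7, 10, 17, 27, 44, 71, 115, which is each term equals the sum of the previous two.
Subsequence B is 16, 25, 36, 49, which is consecutive squares n² from n = 4.
Term 13 comes from subsequence A (its 9th entry): 186.
The 14th slot belongs to subsequence A; its 10th term is 301.

186, 301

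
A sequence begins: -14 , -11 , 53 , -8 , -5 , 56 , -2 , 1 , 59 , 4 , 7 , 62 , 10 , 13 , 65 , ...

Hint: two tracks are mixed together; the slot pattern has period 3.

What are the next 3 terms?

16, 19, 68

Reading positions in blocks of 3 reveals the pattern AAB — 2 tracks woven together.
Track A: -14, -11, -8, -5, -2, 1, 4, 7, 10, 13 (arithmetic, step +3).
Track B: 53, 56, 59, 62, 65 (adding 3 each time).
Position 16 → track A, term 11 = 16.
Position 17 falls in track A as its term 12, giving 19.
The 18th slot belongs to track B; its 6th term is 68.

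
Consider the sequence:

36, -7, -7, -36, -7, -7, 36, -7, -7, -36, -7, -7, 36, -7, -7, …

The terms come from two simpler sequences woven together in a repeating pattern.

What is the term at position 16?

-36

The slot pattern repeats as ABB (period 3), so there are 2 interleaved tracks.
Track A = 36, -36, 36, -36, 36: the oscillation 36·(−1)^(n+1).
Track B = -7, -7, -7, -7, -7, -7, -7, -7, -7, -7: always -7.
Position 16 → track A, term 6 = -36.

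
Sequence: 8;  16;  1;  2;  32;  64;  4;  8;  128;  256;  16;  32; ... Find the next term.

512

The slot pattern repeats as AABB (period 4), so there are 2 interleaved tracks.
Subsequence A: 8, 16, 32, 64, 128, 256 (powers of 2).
Subsequence B: 1, 2, 4, 8, 16, 32 (geometric, ×2 each step).
Position 13 → subsequence A, term 7 = 512.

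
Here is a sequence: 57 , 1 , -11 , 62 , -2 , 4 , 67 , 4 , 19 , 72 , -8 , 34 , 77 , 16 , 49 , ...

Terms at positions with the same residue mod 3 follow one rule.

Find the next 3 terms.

Taking every 3rd term gives 3 separate tracks.
Track A: 57, 62, 67, 72, 77. Arithmetic with common difference +5.
Track B: 1, -2, 4, -8, 16. A geometric progression (common ratio -2).
Track C: -11, 4, 19, 34, 49. Arithmetic, step +15.
Position 16 → track A, term 6 = 82.
The 17th slot belongs to track B; its 6th term is -32.
Position 18 falls in track C as its term 6, giving 64.

82, -32, 64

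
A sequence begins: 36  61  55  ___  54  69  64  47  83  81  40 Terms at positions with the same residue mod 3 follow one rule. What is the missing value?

Read the sequence 3 terms at a time; column i is its own pattern.
Track A: 36, ?, 64, 81. Perfect squares starting at 6².
Track B: 61, 54, 47, 40. Subtracting 7 each time.
Track C: 55, 69, 83. Arithmetic, step +14.
Filling track A at index 2 by its rule yields 49.

49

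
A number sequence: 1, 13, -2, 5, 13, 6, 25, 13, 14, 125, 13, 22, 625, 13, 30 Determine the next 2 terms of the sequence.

3125, 13

Split by position mod 3: positions 1, 4, 7, … form one track, and each other residue class forms its own.
Track A is 1, 5, 25, 125, 625, which is successive powers of 5.
Track B is 13, 13, 13, 13, 13, which is always 13.
Track C is -2, 6, 14, 22, 30, which is arithmetic, step +8.
The 16th slot belongs to track A; its 6th term is 3125.
Term 17 comes from track B (its 6th entry): 13.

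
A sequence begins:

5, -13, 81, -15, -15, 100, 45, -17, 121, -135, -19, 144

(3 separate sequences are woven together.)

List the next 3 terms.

405, -21, 169

Split by position mod 3 into 3 tracks.
Subsequence A: 5, -15, 45, -135 — geometric with ratio -3.
Subsequence B: -13, -15, -17, -19 — subtracting 2 each time.
Subsequence C: 81, 100, 121, 144 — consecutive squares n² from n = 9.
Position 13 → subsequence A, term 5 = 405.
The 14th slot belongs to subsequence B; its 5th term is -21.
Position 15 → subsequence C, term 5 = 169.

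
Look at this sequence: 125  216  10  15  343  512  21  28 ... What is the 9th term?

729

Reading positions in blocks of 4 reveals the pattern AABB — 2 tracks woven together.
Stream A: 125, 216, 343, 512. Consecutive cubes n³ from n = 5.
Stream B: 10, 15, 21, 28. Triangular numbers starting at T_4.
The 9th slot belongs to stream A; its 5th term is 729.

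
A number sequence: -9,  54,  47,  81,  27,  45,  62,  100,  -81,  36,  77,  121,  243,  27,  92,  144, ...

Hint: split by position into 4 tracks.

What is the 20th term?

Taking every 4th term gives 4 separate tracks.
Stream A: -9, 27, -81, 243 — a geometric progression (common ratio -3).
Stream B: 54, 45, 36, 27 — linear: a_n = 63 − 9·n.
Stream C: 47, 62, 77, 92 — adding 15 each time.
Stream D: 81, 100, 121, 144 — the squares 9², 10², 11², ….
Position 20 → stream D, term 5 = 169.

169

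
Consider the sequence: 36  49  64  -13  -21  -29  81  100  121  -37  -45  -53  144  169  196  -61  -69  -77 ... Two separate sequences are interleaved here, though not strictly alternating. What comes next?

225

The slot pattern repeats as AAABBB (period 6), so there are 2 interleaved tracks.
Track A: 36, 49, 64, 81, 100, 121, 144, 169, 196 (consecutive squares n² from n = 6).
Track B: -13, -21, -29, -37, -45, -53, -61, -69, -77 (arithmetic with common difference −8).
The 19th slot belongs to track A; its 10th term is 225.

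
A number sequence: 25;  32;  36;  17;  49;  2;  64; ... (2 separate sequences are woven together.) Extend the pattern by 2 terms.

Odd-indexed and even-indexed terms follow separate rules.
Subsequence A = 25, 36, 49, 64: consecutive squares n² from n = 5.
Subsequence B = 32, 17, 2: arithmetic, step −15.
Position 8 → subsequence B, term 4 = -13.
The 9th slot belongs to subsequence A; its 5th term is 81.

-13, 81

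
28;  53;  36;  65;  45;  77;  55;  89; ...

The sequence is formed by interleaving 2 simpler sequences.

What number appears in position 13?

91

The terms cycle through 2 interleaved subsequences.
Track A: 28, 36, 45, 55 (triangular numbers n(n+1)/2 for n = 7, 8, …).
Track B: 53, 65, 77, 89 (arithmetic with common difference +12).
Term 13 comes from track A (its 7th entry): 91.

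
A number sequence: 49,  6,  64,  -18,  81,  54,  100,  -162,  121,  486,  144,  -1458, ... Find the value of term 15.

Odd-indexed and even-indexed terms follow separate rules.
Stream A: 49, 64, 81, 100, 121, 144 (the squares 7², 8², 9², …).
Stream B: 6, -18, 54, -162, 486, -1458 (multiplying by -3 each time).
Position 15 falls in stream A as its term 8, giving 196.

196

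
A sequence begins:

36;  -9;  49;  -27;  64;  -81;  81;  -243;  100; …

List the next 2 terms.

The terms cycle through 2 interleaved subsequences.
Track A = 36, 49, 64, 81, 100: perfect squares starting at 6².
Track B = -9, -27, -81, -243: geometric, ×3 each step.
Position 10 falls in track B as its term 5, giving -729.
Position 11 → track A, term 6 = 121.

-729, 121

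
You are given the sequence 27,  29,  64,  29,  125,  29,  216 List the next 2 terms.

Taking every 2nd term gives 2 separate tracks.
Stream A: 27, 64, 125, 216 (the cubes 3³, 4³, 5³, …).
Stream B: 29, 29, 29 (constant 29).
The 8th slot belongs to stream B; its 4th term is 29.
The 9th slot belongs to stream A; its 5th term is 343.

29, 343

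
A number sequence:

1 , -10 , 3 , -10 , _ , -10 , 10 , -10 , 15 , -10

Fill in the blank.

6

Odd-indexed and even-indexed terms follow separate rules.
Track A = 1, 3, ?, 10, 15: triangular numbers n(n+1)/2 for n = 1, 2, ….
Track B = -10, -10, -10, -10, -10: the constant sequence -10.
The gap is track A's term 3; the rule gives 6.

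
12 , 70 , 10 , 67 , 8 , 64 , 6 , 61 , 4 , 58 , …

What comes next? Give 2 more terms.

2, 55

The terms cycle through 2 interleaved subsequences.
Track A: 12, 10, 8, 6, 4 — arithmetic, step −2.
Track B: 70, 67, 64, 61, 58 — arithmetic, step −3.
Position 11 → track A, term 6 = 2.
Position 12 falls in track B as its term 6, giving 55.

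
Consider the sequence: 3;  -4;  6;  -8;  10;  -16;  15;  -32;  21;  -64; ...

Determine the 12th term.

Split by position mod 2 into 2 tracks.
Subsequence A: 3, 6, 10, 15, 21 (triangular numbers starting at T_2).
Subsequence B: -4, -8, -16, -32, -64 (a geometric progression (common ratio 2)).
Term 12 comes from subsequence B (its 6th entry): -128.

-128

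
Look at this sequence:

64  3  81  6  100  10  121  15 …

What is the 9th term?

The terms cycle through 2 interleaved subsequences.
Stream A = 64, 81, 100, 121: the squares 8², 9², 10², ….
Stream B = 3, 6, 10, 15: the triangular numbers T_2, T_3, ….
Position 9 → stream A, term 5 = 144.

144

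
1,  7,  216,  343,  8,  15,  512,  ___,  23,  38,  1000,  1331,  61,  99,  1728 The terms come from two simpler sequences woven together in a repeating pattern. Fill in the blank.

729

The slot pattern repeats as AABB (period 4), so there are 2 interleaved tracks.
Stream A: 1, 7, 8, 15, 23, 38, 61, 99 (a Fibonacci-like recurrence a_n = a_{n-1} + a_{n-2}).
Stream B: 216, 343, 512, ?, 1000, 1331, 1728 (the cubes 6³, 7³, 8³, …).
The gap is stream B's term 4; the rule gives 729.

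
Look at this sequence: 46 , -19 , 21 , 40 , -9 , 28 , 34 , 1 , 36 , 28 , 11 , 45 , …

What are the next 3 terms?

22, 21, 55

Read the sequence 3 terms at a time; column i is its own pattern.
Stream A: 46, 40, 34, 28 — arithmetic, step −6.
Stream B: -19, -9, 1, 11 — linear: a_n = -29 + 10·n.
Stream C: 21, 28, 36, 45 — the triangular numbers T_6, T_7, ….
Position 13 → stream A, term 5 = 22.
Position 14 → stream B, term 5 = 21.
Position 15 falls in stream C as its term 5, giving 55.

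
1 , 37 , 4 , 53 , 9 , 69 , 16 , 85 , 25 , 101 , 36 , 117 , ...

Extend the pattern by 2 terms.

The terms cycle through 2 interleaved subsequences.
Subsequence A: 1, 4, 9, 16, 25, 36 — consecutive squares n² from n = 1.
Subsequence B: 37, 53, 69, 85, 101, 117 — arithmetic with common difference +16.
Position 13 falls in subsequence A as its term 7, giving 49.
Position 14 falls in subsequence B as its term 7, giving 133.

49, 133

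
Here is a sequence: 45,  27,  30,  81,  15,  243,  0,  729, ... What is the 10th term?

Odd-indexed and even-indexed terms follow separate rules.
Track A: 45, 30, 15, 0 — arithmetic, step −15.
Track B: 27, 81, 243, 729 — powers 3^3, 3^4, 3^5, ….
The 10th slot belongs to track B; its 5th term is 2187.

2187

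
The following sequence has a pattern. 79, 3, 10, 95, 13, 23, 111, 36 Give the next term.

59

Reading positions in blocks of 3 reveals the pattern ABB — 2 tracks woven together.
Track A is 79, 95, 111, which is linear: a_n = 63 + 16·n.
Track B is 3, 10, 13, 23, 36, which is a Fibonacci-like recurrence a_n = a_{n-1} + a_{n-2}.
Position 9 → track B, term 6 = 59.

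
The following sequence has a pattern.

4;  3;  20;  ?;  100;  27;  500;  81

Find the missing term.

The terms cycle through 2 interleaved subsequences.
Track A: 4, 20, 100, 500. Geometric, ×5 each step.
Track B: 3, ?, 27, 81. Powers of 3.
Track B's pattern makes the blank 9.

9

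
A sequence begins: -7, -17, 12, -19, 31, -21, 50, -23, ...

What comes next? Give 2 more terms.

69, -25

Positions 1, 3, 5, … form one subsequence and positions 2, 4, 6, … form another.
Stream A: -7, 12, 31, 50. Arithmetic, step +19.
Stream B: -17, -19, -21, -23. Arithmetic, step −2.
The 9th slot belongs to stream A; its 5th term is 69.
Position 10 falls in stream B as its term 5, giving -25.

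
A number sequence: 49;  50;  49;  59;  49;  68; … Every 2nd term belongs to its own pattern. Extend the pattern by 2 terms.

49, 77

Split by position mod 2 into 2 tracks.
Stream A is 49, 49, 49, which is the constant sequence 49.
Stream B is 50, 59, 68, which is adding 9 each time.
The 7th slot belongs to stream A; its 4th term is 49.
Position 8 → stream B, term 4 = 77.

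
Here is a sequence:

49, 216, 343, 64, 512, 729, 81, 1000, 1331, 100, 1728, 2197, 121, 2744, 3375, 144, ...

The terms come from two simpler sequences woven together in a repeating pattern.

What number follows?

4096

The slot pattern repeats as ABB (period 3), so there are 2 interleaved tracks.
Track A: 49, 64, 81, 100, 121, 144 (the squares 7², 8², 9², …).
Track B: 216, 343, 512, 729, 1000, 1331, 1728, 2197, 2744, 3375 (consecutive cubes n³ from n = 6).
Position 17 → track B, term 11 = 4096.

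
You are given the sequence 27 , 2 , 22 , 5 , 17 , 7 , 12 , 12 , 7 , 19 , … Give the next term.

2

Split by position mod 2 into 2 tracks.
Subsequence A: 27, 22, 17, 12, 7. Linear: a_n = 32 − 5·n.
Subsequence B: 2, 5, 7, 12, 19. Fibonacci-style (each term is the sum of the two before it).
Position 11 falls in subsequence A as its term 6, giving 2.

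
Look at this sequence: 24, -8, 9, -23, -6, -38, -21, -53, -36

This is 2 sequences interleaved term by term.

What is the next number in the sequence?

-68

Odd-indexed and even-indexed terms follow separate rules.
Track A = 24, 9, -6, -21, -36: arithmetic, step −15.
Track B = -8, -23, -38, -53: linear: a_n = 7 − 15·n.
Term 10 comes from track B (its 5th entry): -68.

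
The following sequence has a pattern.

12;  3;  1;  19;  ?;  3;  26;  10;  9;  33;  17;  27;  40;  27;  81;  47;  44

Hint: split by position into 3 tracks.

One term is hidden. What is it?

7

The terms cycle through 3 interleaved subsequences.
Stream A is 12, 19, 26, 33, 40, 47, which is adding 7 each time.
Stream B is 3, ?, 10, 17, 27, 44, which is each term equals the sum of the previous two.
Stream C is 1, 3, 9, 27, 81, which is powers of 3.
The gap is stream B's term 2; the rule gives 7.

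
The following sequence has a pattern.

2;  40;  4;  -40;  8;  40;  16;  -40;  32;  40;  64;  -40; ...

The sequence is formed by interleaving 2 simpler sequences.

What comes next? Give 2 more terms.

Positions 1, 3, 5, … form one subsequence and positions 2, 4, 6, … form another.
Stream A is 2, 4, 8, 16, 32, 64, which is powers 2^1, 2^2, 2^3, ….
Stream B is 40, -40, 40, -40, 40, -40, which is alternating ±40.
Term 13 comes from stream A (its 7th entry): 128.
Position 14 falls in stream B as its term 7, giving 40.

128, 40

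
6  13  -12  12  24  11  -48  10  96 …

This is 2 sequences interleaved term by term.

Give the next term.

Split by position mod 2 into 2 tracks.
Stream A: 6, -12, 24, -48, 96 (a geometric progression (common ratio -2)).
Stream B: 13, 12, 11, 10 (arithmetic with common difference −1).
Position 10 falls in stream B as its term 5, giving 9.

9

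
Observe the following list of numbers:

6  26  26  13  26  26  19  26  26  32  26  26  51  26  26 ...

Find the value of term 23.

26

The slot pattern repeats as ABB (period 3), so there are 2 interleaved tracks.
Track A: 6, 13, 19, 32, 51 (a Fibonacci-like recurrence a_n = a_{n-1} + a_{n-2}).
Track B: 26, 26, 26, 26, 26, 26, 26, 26, 26, 26 (the constant sequence 26).
The 23rd slot belongs to track B; its 15th term is 26.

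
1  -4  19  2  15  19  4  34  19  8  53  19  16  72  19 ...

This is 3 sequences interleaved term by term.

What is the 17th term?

Split by position mod 3 into 3 tracks.
Subsequence A: 1, 2, 4, 8, 16 — geometric with ratio 2.
Subsequence B: -4, 15, 34, 53, 72 — arithmetic with common difference +19.
Subsequence C: 19, 19, 19, 19, 19 — always 19.
Term 17 comes from subsequence B (its 6th entry): 91.

91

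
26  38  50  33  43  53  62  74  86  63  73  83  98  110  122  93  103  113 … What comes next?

Reading positions in blocks of 6 reveals the pattern AAABBB — 2 tracks woven together.
Track A: 26, 38, 50, 62, 74, 86, 98, 110, 122. Adding 12 each time.
Track B: 33, 43, 53, 63, 73, 83, 93, 103, 113. Adding 10 each time.
The 19th slot belongs to track A; its 10th term is 134.

134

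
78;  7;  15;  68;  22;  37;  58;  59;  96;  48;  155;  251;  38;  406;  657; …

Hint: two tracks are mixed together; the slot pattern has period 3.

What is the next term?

Reading positions in blocks of 3 reveals the pattern ABB — 2 tracks woven together.
Subsequence A: 78, 68, 58, 48, 38. Arithmetic, step −10.
Subsequence B: 7, 15, 22, 37, 59, 96, 155, 251, 406, 657. Fibonacci-style (each term is the sum of the two before it).
Position 16 falls in subsequence A as its term 6, giving 28.

28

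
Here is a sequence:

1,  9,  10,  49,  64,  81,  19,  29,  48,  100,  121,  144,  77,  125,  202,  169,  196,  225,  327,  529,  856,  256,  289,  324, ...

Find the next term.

Reading positions in blocks of 6 reveals the pattern AAABBB — 2 tracks woven together.
Track A: 1, 9, 10, 19, 29, 48, 77, 125, 202, 327, 529, 856 — each term equals the sum of the previous two.
Track B: 49, 64, 81, 100, 121, 144, 169, 196, 225, 256, 289, 324 — consecutive squares n² from n = 7.
The 25th slot belongs to track A; its 13th term is 1385.

1385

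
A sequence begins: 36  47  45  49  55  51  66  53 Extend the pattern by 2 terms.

Positions 1, 3, 5, … form one subsequence and positions 2, 4, 6, … form another.
Track A: 36, 45, 55, 66 — the triangular numbers T_8, T_9, ….
Track B: 47, 49, 51, 53 — adding 2 each time.
The 9th slot belongs to track A; its 5th term is 78.
Term 10 comes from track B (its 5th entry): 55.

78, 55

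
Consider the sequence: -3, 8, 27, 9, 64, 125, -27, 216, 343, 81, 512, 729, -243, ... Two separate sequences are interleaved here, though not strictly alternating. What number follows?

Positions follow the repeating pattern ABB; grouping by letter gives 2 tracks.
Track A: -3, 9, -27, 81, -243. Multiplying by -3 each time.
Track B: 8, 27, 64, 125, 216, 343, 512, 729. Perfect cubes starting at 2³.
The 14th slot belongs to track B; its 9th term is 1000.

1000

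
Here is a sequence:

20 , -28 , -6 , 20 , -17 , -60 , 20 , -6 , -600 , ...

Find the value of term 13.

Taking every 3rd term gives 3 separate tracks.
Subsequence A is 20, 20, 20, which is always 20.
Subsequence B is -28, -17, -6, which is arithmetic, step +11.
Subsequence C is -6, -60, -600, which is geometric, ×10 each step.
Term 13 comes from subsequence A (its 5th entry): 20.

20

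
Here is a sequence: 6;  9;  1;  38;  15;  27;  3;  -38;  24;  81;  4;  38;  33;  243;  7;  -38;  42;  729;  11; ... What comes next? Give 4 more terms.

38, 51, 2187, 18

Split by position mod 4 into 4 tracks.
Track A = 6, 15, 24, 33, 42: adding 9 each time.
Track B = 9, 27, 81, 243, 729: powers of 3.
Track C = 1, 3, 4, 7, 11: each term equals the sum of the previous two.
Track D = 38, -38, 38, -38: oscillating between 38 and -38.
Position 20 falls in track D as its term 5, giving 38.
Term 21 comes from track A (its 6th entry): 51.
Position 22 → track B, term 6 = 2187.
Position 23 → track C, term 6 = 18.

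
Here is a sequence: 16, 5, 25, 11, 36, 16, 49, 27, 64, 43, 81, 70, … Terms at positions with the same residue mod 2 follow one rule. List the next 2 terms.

100, 113

Positions 1, 3, 5, … form one subsequence and positions 2, 4, 6, … form another.
Subsequence A: 16, 25, 36, 49, 64, 81 — perfect squares starting at 4².
Subsequence B: 5, 11, 16, 27, 43, 70 — a Fibonacci-like recurrence a_n = a_{n-1} + a_{n-2}.
The 13th slot belongs to subsequence A; its 7th term is 100.
Term 14 comes from subsequence B (its 7th entry): 113.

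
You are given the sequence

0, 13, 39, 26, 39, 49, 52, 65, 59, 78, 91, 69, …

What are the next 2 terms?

104, 117

The slot pattern repeats as AAB (period 3), so there are 2 interleaved tracks.
Subsequence A: 0, 13, 26, 39, 52, 65, 78, 91 (arithmetic, step +13).
Subsequence B: 39, 49, 59, 69 (linear: a_n = 29 + 10·n).
Term 13 comes from subsequence A (its 9th entry): 104.
Position 14 falls in subsequence A as its term 10, giving 117.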